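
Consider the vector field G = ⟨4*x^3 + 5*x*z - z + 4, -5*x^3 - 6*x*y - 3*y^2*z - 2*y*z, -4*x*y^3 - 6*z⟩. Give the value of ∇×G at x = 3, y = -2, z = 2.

(-136, -18, -123)

(∇×G)₁ = ∂G₃/∂y − ∂G₂/∂z = -12*x*y^2 + 3*y^2 + 2*y
(∇×G)₂ = ∂G₁/∂z − ∂G₃/∂x = 5*x + 4*y^3 - 1
(∇×G)₃ = ∂G₂/∂x − ∂G₁/∂y = -15*x^2 - 6*y
∇×G = (-12*x*y^2 + 3*y^2 + 2*y, 5*x + 4*y^3 - 1, -15*x^2 - 6*y)
At (3, -2, 2): (-136, -18, -123).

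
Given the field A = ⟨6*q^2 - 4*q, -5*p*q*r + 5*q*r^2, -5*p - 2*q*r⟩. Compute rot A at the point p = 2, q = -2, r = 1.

(∇×A)₁ = ∂A₃/∂q − ∂A₂/∂r = 5*p*q - 10*q*r - 2*r
(∇×A)₂ = ∂A₁/∂r − ∂A₃/∂p = 5
(∇×A)₃ = ∂A₂/∂p − ∂A₁/∂q = -5*q*r - 12*q + 4
∇×A = (5*p*q - 10*q*r - 2*r, 5, -5*q*r - 12*q + 4)
At (2, -2, 1): (-2, 5, 38).

(-2, 5, 38)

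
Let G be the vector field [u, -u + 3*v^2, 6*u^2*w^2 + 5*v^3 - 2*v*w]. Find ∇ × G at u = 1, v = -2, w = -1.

(62, -12, -1)

(∇×G)₁ = ∂G₃/∂v − ∂G₂/∂w = 15*v^2 - 2*w
(∇×G)₂ = ∂G₁/∂w − ∂G₃/∂u = -12*u*w^2
(∇×G)₃ = ∂G₂/∂u − ∂G₁/∂v = -1
∇×G = (15*v^2 - 2*w, -12*u*w^2, -1)
At (1, -2, -1): (62, -12, -1).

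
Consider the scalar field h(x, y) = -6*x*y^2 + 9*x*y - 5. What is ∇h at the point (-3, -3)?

∂h/∂x = -6*y^2 + 9*y
∂h/∂y = -12*x*y + 9*x
∇h = (-6*y^2 + 9*y, -12*x*y + 9*x)
At (-3, -3): (-81, -135).

(-81, -135)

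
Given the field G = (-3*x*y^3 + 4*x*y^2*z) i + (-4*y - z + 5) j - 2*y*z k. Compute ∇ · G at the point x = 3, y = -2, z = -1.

∂G₁/∂x = -3*y^3 + 4*y^2*z
∂G₂/∂y = -4
∂G₃/∂z = -2*y
∇·G = -3*y^3 + 4*y^2*z - 2*y - 4
At (3, -2, -1): 8.

8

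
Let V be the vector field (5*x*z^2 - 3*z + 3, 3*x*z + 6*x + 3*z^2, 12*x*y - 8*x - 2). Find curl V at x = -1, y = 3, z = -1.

(-3, -21, 3)

(∇×V)₁ = ∂V₃/∂y − ∂V₂/∂z = 9*x - 6*z
(∇×V)₂ = ∂V₁/∂z − ∂V₃/∂x = 10*x*z - 12*y + 5
(∇×V)₃ = ∂V₂/∂x − ∂V₁/∂y = 3*z + 6
∇×V = (9*x - 6*z, 10*x*z - 12*y + 5, 3*z + 6)
At (-1, 3, -1): (-3, -21, 3).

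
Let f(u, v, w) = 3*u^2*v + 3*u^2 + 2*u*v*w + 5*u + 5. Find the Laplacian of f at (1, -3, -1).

-12

∂²f/∂u² = 6*(v + 1)
∂²f/∂v² = 0
∂²f/∂w² = 0
∇²f = 6*v + 6
At (1, -3, -1): -12.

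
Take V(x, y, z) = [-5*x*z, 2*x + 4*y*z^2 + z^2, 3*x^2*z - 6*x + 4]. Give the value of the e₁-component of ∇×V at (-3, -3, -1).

-22

(∇×V)_1 = ∂V₃/∂y − ∂V₂/∂z
= 0 − (8*y*z + 2*z)
= -8*y*z - 2*z
At (-3, -3, -1): -22.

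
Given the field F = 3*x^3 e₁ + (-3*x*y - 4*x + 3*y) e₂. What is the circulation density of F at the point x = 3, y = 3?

-13

∂F₂/∂x = -3*y - 4
∂F₁/∂y = 0
Scalar curl = -3*y - 4
At (3, 3): -13.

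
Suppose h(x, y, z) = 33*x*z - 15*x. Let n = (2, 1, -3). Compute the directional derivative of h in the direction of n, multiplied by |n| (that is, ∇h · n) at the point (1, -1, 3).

69

∂h/∂x = 33*z - 15
∂h/∂y = 0
∂h/∂z = 33*x
∇h at (1, -1, 3) = (84, 0, 33)
∇h · n = (84)(2) + (0)(1) + (33)(-3) = 69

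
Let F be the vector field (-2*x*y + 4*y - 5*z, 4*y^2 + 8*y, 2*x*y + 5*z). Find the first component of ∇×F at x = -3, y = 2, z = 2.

(∇×F)_1 = ∂F₃/∂y − ∂F₂/∂z
= 2*x − (0)
= 2*x
At (-3, 2, 2): -6.

-6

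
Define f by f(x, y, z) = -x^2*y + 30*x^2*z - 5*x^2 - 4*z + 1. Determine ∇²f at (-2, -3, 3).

∂²f/∂x² = 2*(-y + 30*z - 5)
∂²f/∂y² = 0
∂²f/∂z² = 0
∇²f = -2*y + 60*z - 10
At (-2, -3, 3): 176.

176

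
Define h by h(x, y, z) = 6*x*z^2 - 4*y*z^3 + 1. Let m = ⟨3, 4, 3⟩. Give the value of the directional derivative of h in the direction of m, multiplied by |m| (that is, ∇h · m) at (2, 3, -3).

∂h/∂x = 6*z^2
∂h/∂y = -4*z^3
∂h/∂z = 12*x*z - 12*y*z^2
∇h at (2, 3, -3) = (54, 108, -396)
∇h · m = (54)(3) + (108)(4) + (-396)(3) = -594

-594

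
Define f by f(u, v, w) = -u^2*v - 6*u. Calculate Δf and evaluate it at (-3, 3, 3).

∂²f/∂u² = -2*v
∂²f/∂v² = 0
∂²f/∂w² = 0
∇²f = -2*v
At (-3, 3, 3): -6.

-6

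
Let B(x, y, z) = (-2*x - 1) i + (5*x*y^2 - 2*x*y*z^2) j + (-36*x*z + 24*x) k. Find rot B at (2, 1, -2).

(∇×B)₁ = ∂B₃/∂y − ∂B₂/∂z = 4*x*y*z
(∇×B)₂ = ∂B₁/∂z − ∂B₃/∂x = 36*z - 24
(∇×B)₃ = ∂B₂/∂x − ∂B₁/∂y = 5*y^2 - 2*y*z^2
∇×B = (4*x*y*z, 36*z - 24, 5*y^2 - 2*y*z^2)
At (2, 1, -2): (-16, -96, -3).

(-16, -96, -3)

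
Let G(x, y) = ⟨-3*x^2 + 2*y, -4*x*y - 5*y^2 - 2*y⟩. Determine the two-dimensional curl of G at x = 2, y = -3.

10

∂G₂/∂x = -4*y
∂G₁/∂y = 2
Scalar curl = -4*y - 2
At (2, -3): 10.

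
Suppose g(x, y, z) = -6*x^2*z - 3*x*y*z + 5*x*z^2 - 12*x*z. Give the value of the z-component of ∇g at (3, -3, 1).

-33

(∇g)_3 = ∂g/∂z = -6*x^2 - 3*x*y + 10*x*z - 12*x
At (3, -3, 1): -33.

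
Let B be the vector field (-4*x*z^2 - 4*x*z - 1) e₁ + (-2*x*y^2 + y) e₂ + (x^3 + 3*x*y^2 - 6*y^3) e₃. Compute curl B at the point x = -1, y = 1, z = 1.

(∇×B)₁ = ∂B₃/∂y − ∂B₂/∂z = 6*x*y - 18*y^2
(∇×B)₂ = ∂B₁/∂z − ∂B₃/∂x = -3*x^2 - 8*x*z - 4*x - 3*y^2
(∇×B)₃ = ∂B₂/∂x − ∂B₁/∂y = -2*y^2
∇×B = (6*x*y - 18*y^2, -3*x^2 - 8*x*z - 4*x - 3*y^2, -2*y^2)
At (-1, 1, 1): (-24, 6, -2).

(-24, 6, -2)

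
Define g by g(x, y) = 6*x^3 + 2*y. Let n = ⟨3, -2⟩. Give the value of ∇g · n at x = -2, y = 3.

212

∂g/∂x = 18*x^2
∂g/∂y = 2
∇g at (-2, 3) = (72, 2)
∇g · n = (72)(3) + (2)(-2) = 212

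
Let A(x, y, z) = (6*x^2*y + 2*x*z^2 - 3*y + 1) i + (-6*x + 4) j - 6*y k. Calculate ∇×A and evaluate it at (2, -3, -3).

(∇×A)₁ = ∂A₃/∂y − ∂A₂/∂z = -6
(∇×A)₂ = ∂A₁/∂z − ∂A₃/∂x = 4*x*z
(∇×A)₃ = ∂A₂/∂x − ∂A₁/∂y = -6*x^2 - 3
∇×A = (-6, 4*x*z, -6*x^2 - 3)
At (2, -3, -3): (-6, -24, -27).

(-6, -24, -27)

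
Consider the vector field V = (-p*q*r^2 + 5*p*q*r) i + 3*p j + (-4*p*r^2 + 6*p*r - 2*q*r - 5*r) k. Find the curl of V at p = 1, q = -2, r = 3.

(-6, 20, -3)

(∇×V)₁ = ∂V₃/∂q − ∂V₂/∂r = -2*r
(∇×V)₂ = ∂V₁/∂r − ∂V₃/∂p = -2*p*q*r + 5*p*q + 4*r^2 - 6*r
(∇×V)₃ = ∂V₂/∂p − ∂V₁/∂q = p*r^2 - 5*p*r + 3
∇×V = (-2*r, -2*p*q*r + 5*p*q + 4*r^2 - 6*r, p*r^2 - 5*p*r + 3)
At (1, -2, 3): (-6, 20, -3).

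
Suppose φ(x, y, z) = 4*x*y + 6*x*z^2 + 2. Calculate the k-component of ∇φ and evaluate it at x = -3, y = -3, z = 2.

(∇φ)_3 = ∂φ/∂z = 12*x*z
At (-3, -3, 2): -72.

-72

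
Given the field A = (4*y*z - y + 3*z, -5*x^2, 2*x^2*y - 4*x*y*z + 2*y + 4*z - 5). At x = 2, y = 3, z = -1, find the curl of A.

(18, -21, -15)

(∇×A)₁ = ∂A₃/∂y − ∂A₂/∂z = 2*x^2 - 4*x*z + 2
(∇×A)₂ = ∂A₁/∂z − ∂A₃/∂x = -4*x*y + 4*y*z + 4*y + 3
(∇×A)₃ = ∂A₂/∂x − ∂A₁/∂y = -10*x - 4*z + 1
∇×A = (2*x^2 - 4*x*z + 2, -4*x*y + 4*y*z + 4*y + 3, -10*x - 4*z + 1)
At (2, 3, -1): (18, -21, -15).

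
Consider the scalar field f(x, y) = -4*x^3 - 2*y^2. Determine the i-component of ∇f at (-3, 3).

-108

(∇f)_1 = ∂f/∂x = -12*x^2
At (-3, 3): -108.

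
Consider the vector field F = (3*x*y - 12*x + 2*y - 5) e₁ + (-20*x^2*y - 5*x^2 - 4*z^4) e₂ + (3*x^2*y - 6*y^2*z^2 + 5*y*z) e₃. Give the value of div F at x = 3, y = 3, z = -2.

∂F₁/∂x = 3*y - 12
∂F₂/∂y = -20*x^2
∂F₃/∂z = -12*y^2*z + 5*y
∇·F = -20*x^2 - 12*y^2*z + 8*y - 12
At (3, 3, -2): 48.

48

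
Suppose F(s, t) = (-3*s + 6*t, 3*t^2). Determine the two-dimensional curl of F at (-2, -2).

∂F₂/∂s = 0
∂F₁/∂t = 6
Scalar curl = -6
At (-2, -2): -6.

-6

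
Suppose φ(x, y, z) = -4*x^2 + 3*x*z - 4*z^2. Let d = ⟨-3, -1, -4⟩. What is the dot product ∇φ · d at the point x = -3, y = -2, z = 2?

∂φ/∂x = -8*x + 3*z
∂φ/∂y = 0
∂φ/∂z = 3*x - 8*z
∇φ at (-3, -2, 2) = (30, 0, -25)
∇φ · d = (30)(-3) + (0)(-1) + (-25)(-4) = 10

10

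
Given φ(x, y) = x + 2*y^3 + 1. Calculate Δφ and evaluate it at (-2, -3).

∂²φ/∂x² = 0
∂²φ/∂y² = 12*y
∇²φ = 12*y
At (-2, -3): -36.

-36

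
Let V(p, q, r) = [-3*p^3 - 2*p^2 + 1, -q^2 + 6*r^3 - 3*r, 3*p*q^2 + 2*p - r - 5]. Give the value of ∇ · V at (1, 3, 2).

-20

∂V₁/∂p = -9*p^2 - 4*p
∂V₂/∂q = -2*q
∂V₃/∂r = -1
∇·V = -9*p^2 - 4*p - 2*q - 1
At (1, 3, 2): -20.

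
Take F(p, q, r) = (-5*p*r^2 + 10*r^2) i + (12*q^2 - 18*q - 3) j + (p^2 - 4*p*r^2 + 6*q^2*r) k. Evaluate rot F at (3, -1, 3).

(-36, 0, 0)

(∇×F)₁ = ∂F₃/∂q − ∂F₂/∂r = 12*q*r
(∇×F)₂ = ∂F₁/∂r − ∂F₃/∂p = -10*p*r - 2*p + 4*r^2 + 20*r
(∇×F)₃ = ∂F₂/∂p − ∂F₁/∂q = 0
∇×F = (12*q*r, -10*p*r - 2*p + 4*r^2 + 20*r, 0)
At (3, -1, 3): (-36, 0, 0).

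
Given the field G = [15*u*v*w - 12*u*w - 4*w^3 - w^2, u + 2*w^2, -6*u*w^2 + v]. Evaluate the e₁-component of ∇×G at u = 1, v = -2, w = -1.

5

(∇×G)_1 = ∂G₃/∂v − ∂G₂/∂w
= 1 − (4*w)
= -4*w + 1
At (1, -2, -1): 5.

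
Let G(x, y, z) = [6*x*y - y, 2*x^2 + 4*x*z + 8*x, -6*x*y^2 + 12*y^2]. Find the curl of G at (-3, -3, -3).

(∇×G)₁ = ∂G₃/∂y − ∂G₂/∂z = -12*x*y - 4*x + 24*y
(∇×G)₂ = ∂G₁/∂z − ∂G₃/∂x = 6*y^2
(∇×G)₃ = ∂G₂/∂x − ∂G₁/∂y = -2*x + 4*z + 9
∇×G = (-12*x*y - 4*x + 24*y, 6*y^2, -2*x + 4*z + 9)
At (-3, -3, -3): (-168, 54, 3).

(-168, 54, 3)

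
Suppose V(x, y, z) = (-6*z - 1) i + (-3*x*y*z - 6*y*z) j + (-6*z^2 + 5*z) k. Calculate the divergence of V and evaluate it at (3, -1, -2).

59

∂V₁/∂x = 0
∂V₂/∂y = -3*x*z - 6*z
∂V₃/∂z = -12*z + 5
∇·V = -3*x*z - 18*z + 5
At (3, -1, -2): 59.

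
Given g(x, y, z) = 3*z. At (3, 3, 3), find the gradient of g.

∂g/∂x = 0
∂g/∂y = 0
∂g/∂z = 3
∇g = (0, 0, 3)
At (3, 3, 3): (0, 0, 3).

(0, 0, 3)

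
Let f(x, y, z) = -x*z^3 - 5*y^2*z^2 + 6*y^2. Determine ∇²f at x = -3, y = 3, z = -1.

∂²f/∂x² = 0
∂²f/∂y² = 2*(-5*z^2 + 6)
∂²f/∂z² = -2*(3*x*z + 5*y^2)
∇²f = -6*x*z - 10*y^2 - 10*z^2 + 12
At (-3, 3, -1): -106.

-106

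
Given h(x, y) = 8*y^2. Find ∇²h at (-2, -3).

16

∂²h/∂x² = 0
∂²h/∂y² = 16
∇²h = 16
At (-2, -3): 16.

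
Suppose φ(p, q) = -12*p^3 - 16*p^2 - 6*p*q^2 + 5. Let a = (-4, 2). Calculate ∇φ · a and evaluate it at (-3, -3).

912

∂φ/∂p = -36*p^2 - 32*p - 6*q^2
∂φ/∂q = -12*p*q
∇φ at (-3, -3) = (-282, -108)
∇φ · a = (-282)(-4) + (-108)(2) = 912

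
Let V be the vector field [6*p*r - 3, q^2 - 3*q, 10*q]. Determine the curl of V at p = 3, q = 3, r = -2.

(10, 18, 0)

(∇×V)₁ = ∂V₃/∂q − ∂V₂/∂r = 10
(∇×V)₂ = ∂V₁/∂r − ∂V₃/∂p = 6*p
(∇×V)₃ = ∂V₂/∂p − ∂V₁/∂q = 0
∇×V = (10, 6*p, 0)
At (3, 3, -2): (10, 18, 0).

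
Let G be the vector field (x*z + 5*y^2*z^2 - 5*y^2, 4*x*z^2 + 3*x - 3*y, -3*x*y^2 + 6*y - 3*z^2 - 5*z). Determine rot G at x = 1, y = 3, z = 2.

(-28, 208, -71)

(∇×G)₁ = ∂G₃/∂y − ∂G₂/∂z = -6*x*y - 8*x*z + 6
(∇×G)₂ = ∂G₁/∂z − ∂G₃/∂x = x + 10*y^2*z + 3*y^2
(∇×G)₃ = ∂G₂/∂x − ∂G₁/∂y = -10*y*z^2 + 10*y + 4*z^2 + 3
∇×G = (-6*x*y - 8*x*z + 6, x + 10*y^2*z + 3*y^2, -10*y*z^2 + 10*y + 4*z^2 + 3)
At (1, 3, 2): (-28, 208, -71).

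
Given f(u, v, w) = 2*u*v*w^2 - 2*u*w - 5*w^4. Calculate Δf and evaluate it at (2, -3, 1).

∂²f/∂u² = 0
∂²f/∂v² = 0
∂²f/∂w² = 4*(u*v - 15*w^2)
∇²f = 4*u*v - 60*w^2
At (2, -3, 1): -84.

-84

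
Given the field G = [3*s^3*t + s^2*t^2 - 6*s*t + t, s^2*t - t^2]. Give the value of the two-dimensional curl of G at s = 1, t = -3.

∂G₂/∂s = 2*s*t
∂G₁/∂t = 3*s^3 + 2*s^2*t - 6*s + 1
Scalar curl = -3*s^3 - 2*s^2*t + 2*s*t + 6*s - 1
At (1, -3): 2.

2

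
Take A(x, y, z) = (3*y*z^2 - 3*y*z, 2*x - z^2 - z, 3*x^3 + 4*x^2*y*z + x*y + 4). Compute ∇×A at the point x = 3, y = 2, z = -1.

(∇×A)₁ = ∂A₃/∂y − ∂A₂/∂z = 4*x^2*z + x + 2*z + 1
(∇×A)₂ = ∂A₁/∂z − ∂A₃/∂x = -9*x^2 - 8*x*y*z + 6*y*z - 4*y
(∇×A)₃ = ∂A₂/∂x − ∂A₁/∂y = -3*z^2 + 3*z + 2
∇×A = (4*x^2*z + x + 2*z + 1, -9*x^2 - 8*x*y*z + 6*y*z - 4*y, -3*z^2 + 3*z + 2)
At (3, 2, -1): (-34, -53, -4).

(-34, -53, -4)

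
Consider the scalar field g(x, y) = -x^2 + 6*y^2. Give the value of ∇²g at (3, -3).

∂²g/∂x² = -2
∂²g/∂y² = 12
∇²g = 10
At (3, -3): 10.

10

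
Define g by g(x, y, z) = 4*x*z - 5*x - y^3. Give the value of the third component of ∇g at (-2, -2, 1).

-8

(∇g)_3 = ∂g/∂z = 4*x
At (-2, -2, 1): -8.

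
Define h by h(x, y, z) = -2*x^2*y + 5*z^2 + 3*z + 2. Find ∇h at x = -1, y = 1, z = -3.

(4, -2, -27)

∂h/∂x = -4*x*y
∂h/∂y = -2*x^2
∂h/∂z = 10*z + 3
∇h = (-4*x*y, -2*x^2, 10*z + 3)
At (-1, 1, -3): (4, -2, -27).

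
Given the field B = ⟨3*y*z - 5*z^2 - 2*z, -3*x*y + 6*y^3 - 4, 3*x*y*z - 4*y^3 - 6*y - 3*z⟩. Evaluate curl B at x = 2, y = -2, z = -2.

(∇×B)₁ = ∂B₃/∂y − ∂B₂/∂z = 3*x*z - 12*y^2 - 6
(∇×B)₂ = ∂B₁/∂z − ∂B₃/∂x = -3*y*z + 3*y - 10*z - 2
(∇×B)₃ = ∂B₂/∂x − ∂B₁/∂y = -3*y - 3*z
∇×B = (3*x*z - 12*y^2 - 6, -3*y*z + 3*y - 10*z - 2, -3*y - 3*z)
At (2, -2, -2): (-66, 0, 12).

(-66, 0, 12)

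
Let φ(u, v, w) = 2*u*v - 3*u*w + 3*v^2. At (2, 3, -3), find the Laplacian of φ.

∂²φ/∂u² = 0
∂²φ/∂v² = 6
∂²φ/∂w² = 0
∇²φ = 6
At (2, 3, -3): 6.

6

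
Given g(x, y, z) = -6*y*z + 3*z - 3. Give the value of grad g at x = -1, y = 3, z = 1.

(0, -6, -15)

∂g/∂x = 0
∂g/∂y = -6*z
∂g/∂z = -6*y + 3
∇g = (0, -6*z, -6*y + 3)
At (-1, 3, 1): (0, -6, -15).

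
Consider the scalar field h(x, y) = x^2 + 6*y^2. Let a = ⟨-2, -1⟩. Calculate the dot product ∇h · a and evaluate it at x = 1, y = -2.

20

∂h/∂x = 2*x
∂h/∂y = 12*y
∇h at (1, -2) = (2, -24)
∇h · a = (2)(-2) + (-24)(-1) = 20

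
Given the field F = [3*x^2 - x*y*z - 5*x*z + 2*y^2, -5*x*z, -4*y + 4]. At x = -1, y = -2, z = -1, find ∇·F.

-3

∂F₁/∂x = 6*x - y*z - 5*z
∂F₂/∂y = 0
∂F₃/∂z = 0
∇·F = 6*x - y*z - 5*z
At (-1, -2, -1): -3.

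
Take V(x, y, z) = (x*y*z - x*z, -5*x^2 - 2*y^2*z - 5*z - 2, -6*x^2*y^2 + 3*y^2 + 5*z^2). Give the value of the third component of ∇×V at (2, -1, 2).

-24

(∇×V)_3 = ∂V₂/∂x − ∂V₁/∂y
= -10*x − (x*z)
= -x*z - 10*x
At (2, -1, 2): -24.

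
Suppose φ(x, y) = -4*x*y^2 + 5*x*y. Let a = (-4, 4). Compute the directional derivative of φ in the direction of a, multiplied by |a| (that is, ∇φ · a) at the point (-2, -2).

∂φ/∂x = -4*y^2 + 5*y
∂φ/∂y = -8*x*y + 5*x
∇φ at (-2, -2) = (-26, -42)
∇φ · a = (-26)(-4) + (-42)(4) = -64

-64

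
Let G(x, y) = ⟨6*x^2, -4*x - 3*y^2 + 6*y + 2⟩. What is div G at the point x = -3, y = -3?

∂G₁/∂x = 12*x
∂G₂/∂y = -6*y + 6
∇·G = 12*x - 6*y + 6
At (-3, -3): -12.

-12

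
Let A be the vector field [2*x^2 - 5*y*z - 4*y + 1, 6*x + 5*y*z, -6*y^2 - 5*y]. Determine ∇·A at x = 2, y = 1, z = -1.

3

∂A₁/∂x = 4*x
∂A₂/∂y = 5*z
∂A₃/∂z = 0
∇·A = 4*x + 5*z
At (2, 1, -1): 3.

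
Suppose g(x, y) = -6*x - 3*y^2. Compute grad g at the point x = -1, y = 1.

(-6, -6)

∂g/∂x = -6
∂g/∂y = -6*y
∇g = (-6, -6*y)
At (-1, 1): (-6, -6).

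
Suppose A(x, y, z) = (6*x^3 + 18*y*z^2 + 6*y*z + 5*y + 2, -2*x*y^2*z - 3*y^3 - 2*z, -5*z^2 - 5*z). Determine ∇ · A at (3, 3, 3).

-62

∂A₁/∂x = 18*x^2
∂A₂/∂y = -4*x*y*z - 9*y^2
∂A₃/∂z = -10*z - 5
∇·A = 18*x^2 - 4*x*y*z - 9*y^2 - 10*z - 5
At (3, 3, 3): -62.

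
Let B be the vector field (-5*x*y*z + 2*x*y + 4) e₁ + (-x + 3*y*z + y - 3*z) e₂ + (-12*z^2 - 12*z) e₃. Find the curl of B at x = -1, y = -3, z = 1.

(∇×B)₁ = ∂B₃/∂y − ∂B₂/∂z = -3*y + 3
(∇×B)₂ = ∂B₁/∂z − ∂B₃/∂x = -5*x*y
(∇×B)₃ = ∂B₂/∂x − ∂B₁/∂y = 5*x*z - 2*x - 1
∇×B = (-3*y + 3, -5*x*y, 5*x*z - 2*x - 1)
At (-1, -3, 1): (12, -15, -4).

(12, -15, -4)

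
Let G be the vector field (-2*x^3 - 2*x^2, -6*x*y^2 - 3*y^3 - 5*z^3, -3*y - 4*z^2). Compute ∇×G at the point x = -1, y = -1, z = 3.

(132, 0, -6)

(∇×G)₁ = ∂G₃/∂y − ∂G₂/∂z = 15*z^2 - 3
(∇×G)₂ = ∂G₁/∂z − ∂G₃/∂x = 0
(∇×G)₃ = ∂G₂/∂x − ∂G₁/∂y = -6*y^2
∇×G = (15*z^2 - 3, 0, -6*y^2)
At (-1, -1, 3): (132, 0, -6).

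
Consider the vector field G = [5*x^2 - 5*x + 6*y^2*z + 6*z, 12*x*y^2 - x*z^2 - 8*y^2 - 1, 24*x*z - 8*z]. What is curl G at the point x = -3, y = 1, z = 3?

(∇×G)₁ = ∂G₃/∂y − ∂G₂/∂z = 2*x*z
(∇×G)₂ = ∂G₁/∂z − ∂G₃/∂x = 6*y^2 - 24*z + 6
(∇×G)₃ = ∂G₂/∂x − ∂G₁/∂y = 12*y^2 - 12*y*z - z^2
∇×G = (2*x*z, 6*y^2 - 24*z + 6, 12*y^2 - 12*y*z - z^2)
At (-3, 1, 3): (-18, -60, -33).

(-18, -60, -33)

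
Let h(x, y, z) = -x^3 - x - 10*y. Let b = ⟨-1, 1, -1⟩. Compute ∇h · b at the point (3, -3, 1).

∂h/∂x = -3*x^2 - 1
∂h/∂y = -10
∂h/∂z = 0
∇h at (3, -3, 1) = (-28, -10, 0)
∇h · b = (-28)(-1) + (-10)(1) + (0)(-1) = 18

18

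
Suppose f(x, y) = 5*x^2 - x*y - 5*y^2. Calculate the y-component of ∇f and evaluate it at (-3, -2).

(∇f)_2 = ∂f/∂y = -x - 10*y
At (-3, -2): 23.

23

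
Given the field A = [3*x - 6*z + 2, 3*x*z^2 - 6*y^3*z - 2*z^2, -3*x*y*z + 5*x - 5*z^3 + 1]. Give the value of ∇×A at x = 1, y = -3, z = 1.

(-167, -20, 3)

(∇×A)₁ = ∂A₃/∂y − ∂A₂/∂z = -9*x*z + 6*y^3 + 4*z
(∇×A)₂ = ∂A₁/∂z − ∂A₃/∂x = 3*y*z - 11
(∇×A)₃ = ∂A₂/∂x − ∂A₁/∂y = 3*z^2
∇×A = (-9*x*z + 6*y^3 + 4*z, 3*y*z - 11, 3*z^2)
At (1, -3, 1): (-167, -20, 3).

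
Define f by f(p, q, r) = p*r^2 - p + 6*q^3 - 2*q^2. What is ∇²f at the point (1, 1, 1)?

∂²f/∂p² = 0
∂²f/∂q² = 4*(9*q - 1)
∂²f/∂r² = 2*p
∇²f = 2*p + 36*q - 4
At (1, 1, 1): 34.

34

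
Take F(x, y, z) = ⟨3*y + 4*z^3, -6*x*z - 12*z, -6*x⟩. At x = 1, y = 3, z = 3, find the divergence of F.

∂F₁/∂x = 0
∂F₂/∂y = 0
∂F₃/∂z = 0
∇·F = 0
At (1, 3, 3): 0.

0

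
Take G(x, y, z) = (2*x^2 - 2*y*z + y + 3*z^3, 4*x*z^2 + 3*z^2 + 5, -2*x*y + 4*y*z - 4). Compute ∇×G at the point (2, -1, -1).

(∇×G)₁ = ∂G₃/∂y − ∂G₂/∂z = -8*x*z - 2*x - 2*z
(∇×G)₂ = ∂G₁/∂z − ∂G₃/∂x = 9*z^2
(∇×G)₃ = ∂G₂/∂x − ∂G₁/∂y = 4*z^2 + 2*z - 1
∇×G = (-8*x*z - 2*x - 2*z, 9*z^2, 4*z^2 + 2*z - 1)
At (2, -1, -1): (14, 9, 1).

(14, 9, 1)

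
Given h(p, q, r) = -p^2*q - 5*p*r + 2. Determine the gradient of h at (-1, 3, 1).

∂h/∂p = -2*p*q - 5*r
∂h/∂q = -p^2
∂h/∂r = -5*p
∇h = (-2*p*q - 5*r, -p^2, -5*p)
At (-1, 3, 1): (1, -1, 5).

(1, -1, 5)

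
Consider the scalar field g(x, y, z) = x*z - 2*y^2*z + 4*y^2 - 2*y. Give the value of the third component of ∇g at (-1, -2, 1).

(∇g)_3 = ∂g/∂z = x - 2*y^2
At (-1, -2, 1): -9.

-9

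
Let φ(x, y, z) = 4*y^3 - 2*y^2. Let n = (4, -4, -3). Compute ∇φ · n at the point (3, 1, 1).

∂φ/∂x = 0
∂φ/∂y = 12*y^2 - 4*y
∂φ/∂z = 0
∇φ at (3, 1, 1) = (0, 8, 0)
∇φ · n = (0)(4) + (8)(-4) + (0)(-3) = -32

-32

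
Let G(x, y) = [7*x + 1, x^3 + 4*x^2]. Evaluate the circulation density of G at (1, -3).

∂G₂/∂x = 3*x^2 + 8*x
∂G₁/∂y = 0
Scalar curl = 3*x^2 + 8*x
At (1, -3): 11.

11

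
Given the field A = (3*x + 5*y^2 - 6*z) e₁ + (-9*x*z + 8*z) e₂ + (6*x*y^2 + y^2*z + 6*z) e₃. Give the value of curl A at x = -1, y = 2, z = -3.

(-53, -30, 7)

(∇×A)₁ = ∂A₃/∂y − ∂A₂/∂z = 12*x*y + 9*x + 2*y*z - 8
(∇×A)₂ = ∂A₁/∂z − ∂A₃/∂x = -6*y^2 - 6
(∇×A)₃ = ∂A₂/∂x − ∂A₁/∂y = -10*y - 9*z
∇×A = (12*x*y + 9*x + 2*y*z - 8, -6*y^2 - 6, -10*y - 9*z)
At (-1, 2, -3): (-53, -30, 7).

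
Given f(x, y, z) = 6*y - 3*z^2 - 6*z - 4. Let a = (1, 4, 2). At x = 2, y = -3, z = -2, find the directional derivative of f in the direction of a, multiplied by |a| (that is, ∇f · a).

36

∂f/∂x = 0
∂f/∂y = 6
∂f/∂z = -6*z - 6
∇f at (2, -3, -2) = (0, 6, 6)
∇f · a = (0)(1) + (6)(4) + (6)(2) = 36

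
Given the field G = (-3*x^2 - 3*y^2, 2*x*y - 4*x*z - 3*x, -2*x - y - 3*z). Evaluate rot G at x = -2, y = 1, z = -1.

(∇×G)₁ = ∂G₃/∂y − ∂G₂/∂z = 4*x - 1
(∇×G)₂ = ∂G₁/∂z − ∂G₃/∂x = 2
(∇×G)₃ = ∂G₂/∂x − ∂G₁/∂y = 8*y - 4*z - 3
∇×G = (4*x - 1, 2, 8*y - 4*z - 3)
At (-2, 1, -1): (-9, 2, 9).

(-9, 2, 9)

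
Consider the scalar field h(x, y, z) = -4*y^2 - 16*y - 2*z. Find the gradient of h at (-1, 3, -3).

(0, -40, -2)

∂h/∂x = 0
∂h/∂y = -8*y - 16
∂h/∂z = -2
∇h = (0, -8*y - 16, -2)
At (-1, 3, -3): (0, -40, -2).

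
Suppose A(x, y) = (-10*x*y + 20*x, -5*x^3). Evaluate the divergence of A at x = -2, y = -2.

40

∂A₁/∂x = -10*y + 20
∂A₂/∂y = 0
∇·A = -10*y + 20
At (-2, -2): 40.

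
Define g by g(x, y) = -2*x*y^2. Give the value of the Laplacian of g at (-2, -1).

8

∂²g/∂x² = 0
∂²g/∂y² = -4*x
∇²g = -4*x
At (-2, -1): 8.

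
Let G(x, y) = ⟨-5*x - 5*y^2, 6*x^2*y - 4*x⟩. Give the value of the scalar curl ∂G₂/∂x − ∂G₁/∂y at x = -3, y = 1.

-30

∂G₂/∂x = 12*x*y - 4
∂G₁/∂y = -10*y
Scalar curl = 12*x*y + 10*y - 4
At (-3, 1): -30.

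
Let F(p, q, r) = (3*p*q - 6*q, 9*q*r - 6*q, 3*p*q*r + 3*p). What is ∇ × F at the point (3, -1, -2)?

(∇×F)₁ = ∂F₃/∂q − ∂F₂/∂r = 3*p*r - 9*q
(∇×F)₂ = ∂F₁/∂r − ∂F₃/∂p = -3*q*r - 3
(∇×F)₃ = ∂F₂/∂p − ∂F₁/∂q = -3*p + 6
∇×F = (3*p*r - 9*q, -3*q*r - 3, -3*p + 6)
At (3, -1, -2): (-9, -9, -3).

(-9, -9, -3)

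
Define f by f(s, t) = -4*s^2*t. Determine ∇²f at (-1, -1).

∂²f/∂s² = -8*t
∂²f/∂t² = 0
∇²f = -8*t
At (-1, -1): 8.

8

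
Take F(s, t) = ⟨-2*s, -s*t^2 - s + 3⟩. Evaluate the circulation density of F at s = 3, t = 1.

∂F₂/∂s = -t^2 - 1
∂F₁/∂t = 0
Scalar curl = -t^2 - 1
At (3, 1): -2.

-2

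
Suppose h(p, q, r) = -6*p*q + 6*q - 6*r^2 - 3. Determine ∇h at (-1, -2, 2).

(12, 12, -24)

∂h/∂p = -6*q
∂h/∂q = -6*p + 6
∂h/∂r = -12*r
∇h = (-6*q, -6*p + 6, -12*r)
At (-1, -2, 2): (12, 12, -24).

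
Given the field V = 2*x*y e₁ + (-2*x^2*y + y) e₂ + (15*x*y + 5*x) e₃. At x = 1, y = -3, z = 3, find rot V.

(15, 40, 10)

(∇×V)₁ = ∂V₃/∂y − ∂V₂/∂z = 15*x
(∇×V)₂ = ∂V₁/∂z − ∂V₃/∂x = -15*y - 5
(∇×V)₃ = ∂V₂/∂x − ∂V₁/∂y = -4*x*y - 2*x
∇×V = (15*x, -15*y - 5, -4*x*y - 2*x)
At (1, -3, 3): (15, 40, 10).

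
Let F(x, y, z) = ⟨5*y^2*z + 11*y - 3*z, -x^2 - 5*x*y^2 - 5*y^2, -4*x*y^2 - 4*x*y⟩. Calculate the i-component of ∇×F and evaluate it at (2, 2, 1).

-40

(∇×F)_1 = ∂F₃/∂y − ∂F₂/∂z
= -8*x*y - 4*x − (0)
= -8*x*y - 4*x
At (2, 2, 1): -40.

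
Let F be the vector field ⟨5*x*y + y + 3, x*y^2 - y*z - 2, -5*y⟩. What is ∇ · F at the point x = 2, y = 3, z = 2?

25

∂F₁/∂x = 5*y
∂F₂/∂y = 2*x*y - z
∂F₃/∂z = 0
∇·F = 2*x*y + 5*y - z
At (2, 3, 2): 25.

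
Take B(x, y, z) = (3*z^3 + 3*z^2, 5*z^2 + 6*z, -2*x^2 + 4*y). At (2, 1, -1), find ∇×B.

(8, 11, 0)

(∇×B)₁ = ∂B₃/∂y − ∂B₂/∂z = -10*z - 2
(∇×B)₂ = ∂B₁/∂z − ∂B₃/∂x = 4*x + 9*z^2 + 6*z
(∇×B)₃ = ∂B₂/∂x − ∂B₁/∂y = 0
∇×B = (-10*z - 2, 4*x + 9*z^2 + 6*z, 0)
At (2, 1, -1): (8, 11, 0).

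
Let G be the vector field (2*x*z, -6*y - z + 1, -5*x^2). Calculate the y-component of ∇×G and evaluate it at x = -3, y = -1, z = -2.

(∇×G)_2 = ∂G₁/∂z − ∂G₃/∂x
= 2*x − (-10*x)
= 12*x
At (-3, -1, -2): -36.

-36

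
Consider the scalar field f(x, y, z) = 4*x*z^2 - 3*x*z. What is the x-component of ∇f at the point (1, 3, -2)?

22

(∇f)_1 = ∂f/∂x = 4*z^2 - 3*z
At (1, 3, -2): 22.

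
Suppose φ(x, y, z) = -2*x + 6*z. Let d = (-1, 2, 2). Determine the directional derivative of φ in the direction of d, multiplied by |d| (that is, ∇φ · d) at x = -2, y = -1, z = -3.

∂φ/∂x = -2
∂φ/∂y = 0
∂φ/∂z = 6
∇φ at (-2, -1, -3) = (-2, 0, 6)
∇φ · d = (-2)(-1) + (0)(2) + (6)(2) = 14

14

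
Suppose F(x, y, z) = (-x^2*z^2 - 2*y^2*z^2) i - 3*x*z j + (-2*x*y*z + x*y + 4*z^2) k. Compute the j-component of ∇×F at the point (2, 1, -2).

(∇×F)_2 = ∂F₁/∂z − ∂F₃/∂x
= -2*x^2*z - 4*y^2*z − (-2*y*z + y)
= -2*x^2*z - 4*y^2*z + 2*y*z - y
At (2, 1, -2): 19.

19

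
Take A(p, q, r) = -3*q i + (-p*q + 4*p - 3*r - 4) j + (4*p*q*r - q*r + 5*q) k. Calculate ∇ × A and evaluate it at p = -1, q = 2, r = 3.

(-7, -24, 5)

(∇×A)₁ = ∂A₃/∂q − ∂A₂/∂r = 4*p*r - r + 8
(∇×A)₂ = ∂A₁/∂r − ∂A₃/∂p = -4*q*r
(∇×A)₃ = ∂A₂/∂p − ∂A₁/∂q = -q + 7
∇×A = (4*p*r - r + 8, -4*q*r, -q + 7)
At (-1, 2, 3): (-7, -24, 5).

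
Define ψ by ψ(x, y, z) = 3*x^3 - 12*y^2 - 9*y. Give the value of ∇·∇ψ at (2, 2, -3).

∂²ψ/∂x² = 18*x
∂²ψ/∂y² = -24
∂²ψ/∂z² = 0
∇²ψ = 18*x - 24
At (2, 2, -3): 12.

12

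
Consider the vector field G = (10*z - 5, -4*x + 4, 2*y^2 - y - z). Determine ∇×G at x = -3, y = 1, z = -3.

(3, 10, -4)

(∇×G)₁ = ∂G₃/∂y − ∂G₂/∂z = 4*y - 1
(∇×G)₂ = ∂G₁/∂z − ∂G₃/∂x = 10
(∇×G)₃ = ∂G₂/∂x − ∂G₁/∂y = -4
∇×G = (4*y - 1, 10, -4)
At (-3, 1, -3): (3, 10, -4).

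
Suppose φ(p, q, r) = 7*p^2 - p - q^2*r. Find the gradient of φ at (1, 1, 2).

∂φ/∂p = 14*p - 1
∂φ/∂q = -2*q*r
∂φ/∂r = -q^2
∇φ = (14*p - 1, -2*q*r, -q^2)
At (1, 1, 2): (13, -4, -1).

(13, -4, -1)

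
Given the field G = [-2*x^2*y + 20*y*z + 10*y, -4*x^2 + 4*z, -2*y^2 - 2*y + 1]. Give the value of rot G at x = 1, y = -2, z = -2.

(2, -40, 24)

(∇×G)₁ = ∂G₃/∂y − ∂G₂/∂z = -4*y - 6
(∇×G)₂ = ∂G₁/∂z − ∂G₃/∂x = 20*y
(∇×G)₃ = ∂G₂/∂x − ∂G₁/∂y = 2*x^2 - 8*x - 20*z - 10
∇×G = (-4*y - 6, 20*y, 2*x^2 - 8*x - 20*z - 10)
At (1, -2, -2): (2, -40, 24).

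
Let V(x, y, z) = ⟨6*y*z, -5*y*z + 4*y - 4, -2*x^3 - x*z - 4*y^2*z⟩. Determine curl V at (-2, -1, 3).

(∇×V)₁ = ∂V₃/∂y − ∂V₂/∂z = -8*y*z + 5*y
(∇×V)₂ = ∂V₁/∂z − ∂V₃/∂x = 6*x^2 + 6*y + z
(∇×V)₃ = ∂V₂/∂x − ∂V₁/∂y = -6*z
∇×V = (-8*y*z + 5*y, 6*x^2 + 6*y + z, -6*z)
At (-2, -1, 3): (19, 21, -18).

(19, 21, -18)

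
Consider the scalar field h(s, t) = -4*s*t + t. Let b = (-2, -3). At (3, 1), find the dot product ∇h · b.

41

∂h/∂s = -4*t
∂h/∂t = -4*s + 1
∇h at (3, 1) = (-4, -11)
∇h · b = (-4)(-2) + (-11)(-3) = 41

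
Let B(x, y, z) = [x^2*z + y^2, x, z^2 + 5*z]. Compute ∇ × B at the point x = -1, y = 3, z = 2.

(∇×B)₁ = ∂B₃/∂y − ∂B₂/∂z = 0
(∇×B)₂ = ∂B₁/∂z − ∂B₃/∂x = x^2
(∇×B)₃ = ∂B₂/∂x − ∂B₁/∂y = -2*y + 1
∇×B = (0, x^2, -2*y + 1)
At (-1, 3, 2): (0, 1, -5).

(0, 1, -5)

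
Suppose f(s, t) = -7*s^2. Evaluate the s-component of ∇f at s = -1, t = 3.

(∇f)_1 = ∂f/∂s = -14*s
At (-1, 3): 14.

14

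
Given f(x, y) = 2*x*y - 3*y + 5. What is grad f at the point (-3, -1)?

∂f/∂x = 2*y
∂f/∂y = 2*x - 3
∇f = (2*y, 2*x - 3)
At (-3, -1): (-2, -9).

(-2, -9)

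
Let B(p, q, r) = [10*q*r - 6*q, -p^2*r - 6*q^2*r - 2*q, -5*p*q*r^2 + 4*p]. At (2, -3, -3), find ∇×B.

(-32, -169, 48)

(∇×B)₁ = ∂B₃/∂q − ∂B₂/∂r = p^2 - 5*p*r^2 + 6*q^2
(∇×B)₂ = ∂B₁/∂r − ∂B₃/∂p = 5*q*r^2 + 10*q - 4
(∇×B)₃ = ∂B₂/∂p − ∂B₁/∂q = -2*p*r - 10*r + 6
∇×B = (p^2 - 5*p*r^2 + 6*q^2, 5*q*r^2 + 10*q - 4, -2*p*r - 10*r + 6)
At (2, -3, -3): (-32, -169, 48).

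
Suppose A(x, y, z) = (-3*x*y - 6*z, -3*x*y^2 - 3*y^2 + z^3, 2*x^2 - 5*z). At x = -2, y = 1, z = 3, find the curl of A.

(-27, 2, -9)

(∇×A)₁ = ∂A₃/∂y − ∂A₂/∂z = -3*z^2
(∇×A)₂ = ∂A₁/∂z − ∂A₃/∂x = -4*x - 6
(∇×A)₃ = ∂A₂/∂x − ∂A₁/∂y = 3*x - 3*y^2
∇×A = (-3*z^2, -4*x - 6, 3*x - 3*y^2)
At (-2, 1, 3): (-27, 2, -9).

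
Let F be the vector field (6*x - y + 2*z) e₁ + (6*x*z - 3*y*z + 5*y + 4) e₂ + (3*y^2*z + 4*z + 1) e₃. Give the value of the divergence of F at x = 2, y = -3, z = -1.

45

∂F₁/∂x = 6
∂F₂/∂y = -3*z + 5
∂F₃/∂z = 3*y^2 + 4
∇·F = 3*y^2 - 3*z + 15
At (2, -3, -1): 45.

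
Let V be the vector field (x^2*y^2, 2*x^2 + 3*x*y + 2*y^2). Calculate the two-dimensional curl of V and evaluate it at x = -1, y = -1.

∂V₂/∂x = 4*x + 3*y
∂V₁/∂y = 2*x^2*y
Scalar curl = -2*x^2*y + 4*x + 3*y
At (-1, -1): -5.

-5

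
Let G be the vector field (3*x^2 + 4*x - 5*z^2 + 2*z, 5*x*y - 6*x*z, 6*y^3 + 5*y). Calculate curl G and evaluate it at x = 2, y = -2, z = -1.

(∇×G)₁ = ∂G₃/∂y − ∂G₂/∂z = 6*x + 18*y^2 + 5
(∇×G)₂ = ∂G₁/∂z − ∂G₃/∂x = -10*z + 2
(∇×G)₃ = ∂G₂/∂x − ∂G₁/∂y = 5*y - 6*z
∇×G = (6*x + 18*y^2 + 5, -10*z + 2, 5*y - 6*z)
At (2, -2, -1): (89, 12, -4).

(89, 12, -4)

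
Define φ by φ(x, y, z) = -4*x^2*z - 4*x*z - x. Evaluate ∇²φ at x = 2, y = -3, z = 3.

∂²φ/∂x² = -8*z
∂²φ/∂y² = 0
∂²φ/∂z² = 0
∇²φ = -8*z
At (2, -3, 3): -24.

-24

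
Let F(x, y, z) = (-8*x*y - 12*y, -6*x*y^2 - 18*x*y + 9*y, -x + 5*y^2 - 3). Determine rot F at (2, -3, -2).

(∇×F)₁ = ∂F₃/∂y − ∂F₂/∂z = 10*y
(∇×F)₂ = ∂F₁/∂z − ∂F₃/∂x = 1
(∇×F)₃ = ∂F₂/∂x − ∂F₁/∂y = 8*x - 6*y^2 - 18*y + 12
∇×F = (10*y, 1, 8*x - 6*y^2 - 18*y + 12)
At (2, -3, -2): (-30, 1, 28).

(-30, 1, 28)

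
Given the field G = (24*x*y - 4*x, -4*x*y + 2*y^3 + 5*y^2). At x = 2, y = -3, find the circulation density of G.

∂G₂/∂x = -4*y
∂G₁/∂y = 24*x
Scalar curl = -24*x - 4*y
At (2, -3): -36.

-36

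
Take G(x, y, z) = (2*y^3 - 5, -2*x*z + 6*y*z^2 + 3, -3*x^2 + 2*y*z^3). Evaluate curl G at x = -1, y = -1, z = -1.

(-16, -6, -4)

(∇×G)₁ = ∂G₃/∂y − ∂G₂/∂z = 2*x - 12*y*z + 2*z^3
(∇×G)₂ = ∂G₁/∂z − ∂G₃/∂x = 6*x
(∇×G)₃ = ∂G₂/∂x − ∂G₁/∂y = -6*y^2 - 2*z
∇×G = (2*x - 12*y*z + 2*z^3, 6*x, -6*y^2 - 2*z)
At (-1, -1, -1): (-16, -6, -4).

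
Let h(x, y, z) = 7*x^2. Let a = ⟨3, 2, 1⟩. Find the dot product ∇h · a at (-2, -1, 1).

∂h/∂x = 14*x
∂h/∂y = 0
∂h/∂z = 0
∇h at (-2, -1, 1) = (-28, 0, 0)
∇h · a = (-28)(3) + (0)(2) + (0)(1) = -84

-84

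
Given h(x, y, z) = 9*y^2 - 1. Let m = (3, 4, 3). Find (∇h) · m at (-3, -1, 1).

-72

∂h/∂x = 0
∂h/∂y = 18*y
∂h/∂z = 0
∇h at (-3, -1, 1) = (0, -18, 0)
∇h · m = (0)(3) + (-18)(4) + (0)(3) = -72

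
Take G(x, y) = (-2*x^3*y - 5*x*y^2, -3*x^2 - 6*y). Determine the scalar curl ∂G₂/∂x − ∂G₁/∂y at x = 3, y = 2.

96

∂G₂/∂x = -6*x
∂G₁/∂y = -2*x^3 - 10*x*y
Scalar curl = 2*x^3 + 10*x*y - 6*x
At (3, 2): 96.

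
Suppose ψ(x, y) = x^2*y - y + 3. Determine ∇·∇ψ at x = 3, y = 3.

∂²ψ/∂x² = 2*y
∂²ψ/∂y² = 0
∇²ψ = 2*y
At (3, 3): 6.

6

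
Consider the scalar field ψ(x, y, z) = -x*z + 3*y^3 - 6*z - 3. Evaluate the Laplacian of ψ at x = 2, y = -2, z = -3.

-36

∂²ψ/∂x² = 0
∂²ψ/∂y² = 18*y
∂²ψ/∂z² = 0
∇²ψ = 18*y
At (2, -2, -3): -36.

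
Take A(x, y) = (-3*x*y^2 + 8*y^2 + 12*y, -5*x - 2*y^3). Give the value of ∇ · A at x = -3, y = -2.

-36

∂A₁/∂x = -3*y^2
∂A₂/∂y = -6*y^2
∇·A = -9*y^2
At (-3, -2): -36.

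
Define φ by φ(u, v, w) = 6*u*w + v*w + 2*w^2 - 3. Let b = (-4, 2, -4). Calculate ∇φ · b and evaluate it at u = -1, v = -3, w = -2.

∂φ/∂u = 6*w
∂φ/∂v = w
∂φ/∂w = 6*u + v + 4*w
∇φ at (-1, -3, -2) = (-12, -2, -17)
∇φ · b = (-12)(-4) + (-2)(2) + (-17)(-4) = 112

112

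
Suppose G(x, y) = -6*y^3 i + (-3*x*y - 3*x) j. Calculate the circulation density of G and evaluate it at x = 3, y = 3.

∂G₂/∂x = -3*y - 3
∂G₁/∂y = -18*y^2
Scalar curl = 18*y^2 - 3*y - 3
At (3, 3): 150.

150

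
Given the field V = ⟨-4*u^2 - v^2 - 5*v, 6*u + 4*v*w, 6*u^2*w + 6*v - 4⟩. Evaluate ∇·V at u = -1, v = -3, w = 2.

22

∂V₁/∂u = -8*u
∂V₂/∂v = 4*w
∂V₃/∂w = 6*u^2
∇·V = 6*u^2 - 8*u + 4*w
At (-1, -3, 2): 22.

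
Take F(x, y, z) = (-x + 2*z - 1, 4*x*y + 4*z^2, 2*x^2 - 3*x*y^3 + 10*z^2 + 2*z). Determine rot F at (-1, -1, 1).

(1, 3, -4)

(∇×F)₁ = ∂F₃/∂y − ∂F₂/∂z = -9*x*y^2 - 8*z
(∇×F)₂ = ∂F₁/∂z − ∂F₃/∂x = -4*x + 3*y^3 + 2
(∇×F)₃ = ∂F₂/∂x − ∂F₁/∂y = 4*y
∇×F = (-9*x*y^2 - 8*z, -4*x + 3*y^3 + 2, 4*y)
At (-1, -1, 1): (1, 3, -4).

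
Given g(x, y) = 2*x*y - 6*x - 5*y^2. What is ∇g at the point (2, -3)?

∂g/∂x = 2*y - 6
∂g/∂y = 2*x - 10*y
∇g = (2*y - 6, 2*x - 10*y)
At (2, -3): (-12, 34).

(-12, 34)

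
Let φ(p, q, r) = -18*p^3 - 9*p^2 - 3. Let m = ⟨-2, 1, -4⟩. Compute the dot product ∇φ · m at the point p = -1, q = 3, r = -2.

72

∂φ/∂p = -54*p^2 - 18*p
∂φ/∂q = 0
∂φ/∂r = 0
∇φ at (-1, 3, -2) = (-36, 0, 0)
∇φ · m = (-36)(-2) + (0)(1) + (0)(-4) = 72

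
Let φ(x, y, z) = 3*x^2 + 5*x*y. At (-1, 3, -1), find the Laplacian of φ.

∂²φ/∂x² = 6
∂²φ/∂y² = 0
∂²φ/∂z² = 0
∇²φ = 6
At (-1, 3, -1): 6.

6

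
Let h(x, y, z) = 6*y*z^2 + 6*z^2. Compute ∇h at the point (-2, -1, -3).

(0, 54, 0)

∂h/∂x = 0
∂h/∂y = 6*z^2
∂h/∂z = 12*y*z + 12*z
∇h = (0, 6*z^2, 12*y*z + 12*z)
At (-2, -1, -3): (0, 54, 0).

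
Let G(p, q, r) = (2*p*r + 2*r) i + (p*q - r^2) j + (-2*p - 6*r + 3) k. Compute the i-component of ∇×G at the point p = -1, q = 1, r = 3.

(∇×G)_1 = ∂G₃/∂q − ∂G₂/∂r
= 0 − (-2*r)
= 2*r
At (-1, 1, 3): 6.

6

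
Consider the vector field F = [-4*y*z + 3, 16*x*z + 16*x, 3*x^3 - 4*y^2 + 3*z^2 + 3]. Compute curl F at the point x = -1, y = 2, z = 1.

(∇×F)₁ = ∂F₃/∂y − ∂F₂/∂z = -16*x - 8*y
(∇×F)₂ = ∂F₁/∂z − ∂F₃/∂x = -9*x^2 - 4*y
(∇×F)₃ = ∂F₂/∂x − ∂F₁/∂y = 20*z + 16
∇×F = (-16*x - 8*y, -9*x^2 - 4*y, 20*z + 16)
At (-1, 2, 1): (0, -17, 36).

(0, -17, 36)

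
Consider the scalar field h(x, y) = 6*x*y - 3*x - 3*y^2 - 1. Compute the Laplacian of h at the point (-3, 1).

∂²h/∂x² = 0
∂²h/∂y² = -6
∇²h = -6
At (-3, 1): -6.

-6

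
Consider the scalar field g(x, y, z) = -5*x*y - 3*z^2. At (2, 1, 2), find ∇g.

∂g/∂x = -5*y
∂g/∂y = -5*x
∂g/∂z = -6*z
∇g = (-5*y, -5*x, -6*z)
At (2, 1, 2): (-5, -10, -12).

(-5, -10, -12)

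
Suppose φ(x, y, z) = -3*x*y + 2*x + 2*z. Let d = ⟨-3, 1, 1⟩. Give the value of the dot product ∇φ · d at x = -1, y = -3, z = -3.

∂φ/∂x = -3*y + 2
∂φ/∂y = -3*x
∂φ/∂z = 2
∇φ at (-1, -3, -3) = (11, 3, 2)
∇φ · d = (11)(-3) + (3)(1) + (2)(1) = -28

-28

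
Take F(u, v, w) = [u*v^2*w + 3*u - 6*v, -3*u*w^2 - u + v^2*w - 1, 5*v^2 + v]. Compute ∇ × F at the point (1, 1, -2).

(∇×F)₁ = ∂F₃/∂v − ∂F₂/∂w = 6*u*w - v^2 + 10*v + 1
(∇×F)₂ = ∂F₁/∂w − ∂F₃/∂u = u*v^2
(∇×F)₃ = ∂F₂/∂u − ∂F₁/∂v = -2*u*v*w - 3*w^2 + 5
∇×F = (6*u*w - v^2 + 10*v + 1, u*v^2, -2*u*v*w - 3*w^2 + 5)
At (1, 1, -2): (-2, 1, -3).

(-2, 1, -3)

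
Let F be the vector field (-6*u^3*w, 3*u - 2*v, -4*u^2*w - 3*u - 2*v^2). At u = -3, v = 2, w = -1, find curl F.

(∇×F)₁ = ∂F₃/∂v − ∂F₂/∂w = -4*v
(∇×F)₂ = ∂F₁/∂w − ∂F₃/∂u = -6*u^3 + 8*u*w + 3
(∇×F)₃ = ∂F₂/∂u − ∂F₁/∂v = 3
∇×F = (-4*v, -6*u^3 + 8*u*w + 3, 3)
At (-3, 2, -1): (-8, 189, 3).

(-8, 189, 3)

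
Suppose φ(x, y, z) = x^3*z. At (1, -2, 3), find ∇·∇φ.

18

∂²φ/∂x² = 6*x*z
∂²φ/∂y² = 0
∂²φ/∂z² = 0
∇²φ = 6*x*z
At (1, -2, 3): 18.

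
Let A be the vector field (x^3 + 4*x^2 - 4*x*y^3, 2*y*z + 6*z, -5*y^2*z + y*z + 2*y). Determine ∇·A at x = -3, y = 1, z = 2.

∂A₁/∂x = 3*x^2 + 8*x - 4*y^3
∂A₂/∂y = 2*z
∂A₃/∂z = -5*y^2 + y
∇·A = 3*x^2 + 8*x - 4*y^3 - 5*y^2 + y + 2*z
At (-3, 1, 2): -1.

-1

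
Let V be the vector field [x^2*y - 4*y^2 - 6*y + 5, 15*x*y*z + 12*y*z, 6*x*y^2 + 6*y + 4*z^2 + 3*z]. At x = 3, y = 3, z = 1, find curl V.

(∇×V)₁ = ∂V₃/∂y − ∂V₂/∂z = -3*x*y - 12*y + 6
(∇×V)₂ = ∂V₁/∂z − ∂V₃/∂x = -6*y^2
(∇×V)₃ = ∂V₂/∂x − ∂V₁/∂y = -x^2 + 15*y*z + 8*y + 6
∇×V = (-3*x*y - 12*y + 6, -6*y^2, -x^2 + 15*y*z + 8*y + 6)
At (3, 3, 1): (-57, -54, 66).

(-57, -54, 66)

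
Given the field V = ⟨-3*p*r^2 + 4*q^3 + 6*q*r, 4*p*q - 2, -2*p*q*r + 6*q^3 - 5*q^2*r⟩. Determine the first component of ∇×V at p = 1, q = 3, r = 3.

(∇×V)_1 = ∂V₃/∂q − ∂V₂/∂r
= -2*p*r + 18*q^2 - 10*q*r − (0)
= -2*p*r + 18*q^2 - 10*q*r
At (1, 3, 3): 66.

66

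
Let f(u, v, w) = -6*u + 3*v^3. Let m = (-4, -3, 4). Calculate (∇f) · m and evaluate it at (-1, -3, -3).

∂f/∂u = -6
∂f/∂v = 9*v^2
∂f/∂w = 0
∇f at (-1, -3, -3) = (-6, 81, 0)
∇f · m = (-6)(-4) + (81)(-3) + (0)(4) = -219

-219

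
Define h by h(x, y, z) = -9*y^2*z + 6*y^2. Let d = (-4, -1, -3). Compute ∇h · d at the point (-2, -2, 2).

∂h/∂x = 0
∂h/∂y = -18*y*z + 12*y
∂h/∂z = -9*y^2
∇h at (-2, -2, 2) = (0, 48, -36)
∇h · d = (0)(-4) + (48)(-1) + (-36)(-3) = 60

60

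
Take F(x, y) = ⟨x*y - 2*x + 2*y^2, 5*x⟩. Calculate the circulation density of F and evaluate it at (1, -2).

12

∂F₂/∂x = 5
∂F₁/∂y = x + 4*y
Scalar curl = -x - 4*y + 5
At (1, -2): 12.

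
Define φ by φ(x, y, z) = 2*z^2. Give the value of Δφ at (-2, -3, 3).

4

∂²φ/∂x² = 0
∂²φ/∂y² = 0
∂²φ/∂z² = 4
∇²φ = 4
At (-2, -3, 3): 4.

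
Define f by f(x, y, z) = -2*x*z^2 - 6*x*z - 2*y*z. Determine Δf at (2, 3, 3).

-8

∂²f/∂x² = 0
∂²f/∂y² = 0
∂²f/∂z² = -4*x
∇²f = -4*x
At (2, 3, 3): -8.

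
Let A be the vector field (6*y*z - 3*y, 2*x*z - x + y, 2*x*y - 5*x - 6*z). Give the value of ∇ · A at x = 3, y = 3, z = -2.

∂A₁/∂x = 0
∂A₂/∂y = 1
∂A₃/∂z = -6
∇·A = -5
At (3, 3, -2): -5.

-5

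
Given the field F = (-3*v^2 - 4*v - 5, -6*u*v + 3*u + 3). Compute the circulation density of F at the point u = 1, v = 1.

7

∂F₂/∂u = -6*v + 3
∂F₁/∂v = -6*v - 4
Scalar curl = 7
At (1, 1): 7.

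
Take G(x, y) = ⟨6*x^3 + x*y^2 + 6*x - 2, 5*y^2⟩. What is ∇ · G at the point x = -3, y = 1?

∂G₁/∂x = 18*x^2 + y^2 + 6
∂G₂/∂y = 10*y
∇·G = 18*x^2 + y^2 + 10*y + 6
At (-3, 1): 179.

179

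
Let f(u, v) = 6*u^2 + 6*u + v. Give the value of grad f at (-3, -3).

(-30, 1)

∂f/∂u = 12*u + 6
∂f/∂v = 1
∇f = (12*u + 6, 1)
At (-3, -3): (-30, 1).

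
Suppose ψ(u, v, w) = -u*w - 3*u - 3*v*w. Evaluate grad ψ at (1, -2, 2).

(-5, -6, 5)

∂ψ/∂u = -w - 3
∂ψ/∂v = -3*w
∂ψ/∂w = -u - 3*v
∇ψ = (-w - 3, -3*w, -u - 3*v)
At (1, -2, 2): (-5, -6, 5).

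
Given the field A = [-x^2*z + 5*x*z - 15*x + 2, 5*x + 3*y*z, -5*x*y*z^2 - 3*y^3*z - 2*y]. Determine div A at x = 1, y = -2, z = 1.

∂A₁/∂x = -2*x*z + 5*z - 15
∂A₂/∂y = 3*z
∂A₃/∂z = -10*x*y*z - 3*y^3
∇·A = -10*x*y*z - 2*x*z - 3*y^3 + 8*z - 15
At (1, -2, 1): 35.

35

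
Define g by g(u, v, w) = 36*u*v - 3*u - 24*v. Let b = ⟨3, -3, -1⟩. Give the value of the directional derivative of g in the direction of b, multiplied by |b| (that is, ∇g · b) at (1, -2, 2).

-261

∂g/∂u = 36*v - 3
∂g/∂v = 36*u - 24
∂g/∂w = 0
∇g at (1, -2, 2) = (-75, 12, 0)
∇g · b = (-75)(3) + (12)(-3) + (0)(-1) = -261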